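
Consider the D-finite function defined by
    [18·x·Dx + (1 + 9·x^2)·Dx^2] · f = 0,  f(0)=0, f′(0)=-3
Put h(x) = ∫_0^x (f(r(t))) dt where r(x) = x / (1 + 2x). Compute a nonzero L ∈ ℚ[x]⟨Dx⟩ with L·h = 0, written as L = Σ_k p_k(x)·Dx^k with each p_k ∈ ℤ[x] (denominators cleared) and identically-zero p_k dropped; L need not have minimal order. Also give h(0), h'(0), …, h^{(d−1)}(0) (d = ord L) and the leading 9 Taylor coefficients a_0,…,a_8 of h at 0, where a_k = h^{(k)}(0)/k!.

L = (4 + 26·x)·Dx^2 + (1 + 4·x + 13·x^2)·Dx^3  (order 3).
h: a_k = 0, 0, -3/2, 2, -3/4, -6, 199/10, -138/7, -4449/56, …
ICs: h(0) = 0, h′(0) = 0, h′′(0) = -3.

f: a_k = 0, -3, 0, 9, 0, -243/5, 0, 2187/7, 0, …
f∘r: x↦r, Dx↦Dx/r' in L_f ⇒ L₀.
∫: right-multiply L₀ by Dx.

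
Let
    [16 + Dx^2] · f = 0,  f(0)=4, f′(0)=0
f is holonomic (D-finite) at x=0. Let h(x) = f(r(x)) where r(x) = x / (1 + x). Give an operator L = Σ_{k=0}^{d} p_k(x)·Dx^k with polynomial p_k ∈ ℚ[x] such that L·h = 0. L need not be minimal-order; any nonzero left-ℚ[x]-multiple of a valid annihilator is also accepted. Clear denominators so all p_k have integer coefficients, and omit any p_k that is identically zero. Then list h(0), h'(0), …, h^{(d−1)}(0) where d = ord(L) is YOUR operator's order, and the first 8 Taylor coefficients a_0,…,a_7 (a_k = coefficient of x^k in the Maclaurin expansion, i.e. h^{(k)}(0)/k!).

L = 16 + (2 + 6·x + 6·x^2 + 2·x^3)·Dx + (1 + 4·x + 6·x^2 + 4·x^3 + x^4)·Dx^2  (order 2).
h: a_k = 4, 0, -32, 64, -160/3, -128/3, 10976/45, -2624/5, …
ICs: h(0) = 4, h′(0) = 0.

f: a_k = 4, 0, -32, 0, 128/3, 0, -1024/45, 0, …
Substitute x→r, Dx→(1/r')Dx; clear ⇒ L₀.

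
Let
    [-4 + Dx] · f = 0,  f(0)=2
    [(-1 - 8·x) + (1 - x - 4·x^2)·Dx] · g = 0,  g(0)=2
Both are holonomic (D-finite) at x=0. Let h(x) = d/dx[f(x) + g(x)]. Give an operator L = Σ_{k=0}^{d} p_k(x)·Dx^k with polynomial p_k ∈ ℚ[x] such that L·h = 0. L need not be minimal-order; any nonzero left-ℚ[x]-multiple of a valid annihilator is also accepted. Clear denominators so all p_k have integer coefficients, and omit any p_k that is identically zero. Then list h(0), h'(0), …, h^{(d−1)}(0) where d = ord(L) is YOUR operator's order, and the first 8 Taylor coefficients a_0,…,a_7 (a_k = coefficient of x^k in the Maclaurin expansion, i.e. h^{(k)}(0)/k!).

f: a_k = 2, 8, 16, 64/3, 64/3, 256/15, 512/45, 2048/315, …
g: a_k = 2, 2, 10, 18, 58, 130, 362, 882, …
f+g: L₀ = lclm(L_f,L_g), ord ≤ 1+1.
h=h₀': d/dx-closure on L₀ ⇒ L.
L = (28 + 848·x + 896·x^2 + 4608·x^3 + 3072·x^4) + (-19 - 192·x - 472·x^2 - 1152·x^3 + 640·x^4 + 1024·x^5)·Dx + (3 - 5·x + 62·x^2 - 352·x^4 - 256·x^5)·Dx^2  (order 2).
h: a_k = 10, 52, 118, 952/3, 2206/3, 33604/15, 279878/45, 5879792/315, …
ICs: h(0) = 10, h′(0) = 52.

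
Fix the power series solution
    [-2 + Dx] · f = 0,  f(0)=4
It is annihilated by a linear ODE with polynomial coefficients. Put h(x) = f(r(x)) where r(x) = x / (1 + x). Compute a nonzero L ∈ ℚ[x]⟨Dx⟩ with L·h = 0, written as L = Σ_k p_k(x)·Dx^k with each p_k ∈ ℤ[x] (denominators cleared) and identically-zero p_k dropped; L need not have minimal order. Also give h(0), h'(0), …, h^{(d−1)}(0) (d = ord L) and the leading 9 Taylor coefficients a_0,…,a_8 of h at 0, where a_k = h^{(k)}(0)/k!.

f: a_k = 4, 8, 8, 16/3, 8/3, 16/15, 16/45, 32/315, 8/315, …
f∘r: x↦r, Dx↦Dx/r' in L_f ⇒ L₀.
L = -2 + (1 + 2·x + x^2)·Dx  (order 1).
h: a_k = 4, 8, 0, -8/3, 8/3, -8/5, 16/45, 40/63, -128/105, …
ICs: h(0) = 4.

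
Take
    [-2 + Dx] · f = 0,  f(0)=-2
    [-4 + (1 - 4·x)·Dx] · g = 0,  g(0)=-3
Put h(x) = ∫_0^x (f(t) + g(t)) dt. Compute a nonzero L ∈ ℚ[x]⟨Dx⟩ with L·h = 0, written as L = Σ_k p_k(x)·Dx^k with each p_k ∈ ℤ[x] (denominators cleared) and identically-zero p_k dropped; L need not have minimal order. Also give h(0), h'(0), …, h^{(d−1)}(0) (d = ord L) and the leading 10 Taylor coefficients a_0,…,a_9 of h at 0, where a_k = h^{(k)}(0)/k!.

f: a_k = -2, -4, -4, -8/3, -4/3, -8/15, -8/45, -16/315, -4/315, -8/2835, …
g: a_k = -3, -12, -48, -192, -768, -3072, -12288, -49152, -196608, -786432, …
L₀ := lclm(L_f,L_g); ord L₀ ≤ 1+1.
∫: right-multiply L₀ by Dx.
L = (24 + 32·x)·Dx + (-14 - 16·x + 32·x^2)·Dx^2 + (1 - 16·x^2)·Dx^3  (order 3).
h: a_k = 0, -5, -8, -52/3, -146/3, -2308/15, -23044/45, -552968/315, -1935362/315, -61931524/2835, …
ICs: h(0) = 0, h′(0) = -5, h′′(0) = -16.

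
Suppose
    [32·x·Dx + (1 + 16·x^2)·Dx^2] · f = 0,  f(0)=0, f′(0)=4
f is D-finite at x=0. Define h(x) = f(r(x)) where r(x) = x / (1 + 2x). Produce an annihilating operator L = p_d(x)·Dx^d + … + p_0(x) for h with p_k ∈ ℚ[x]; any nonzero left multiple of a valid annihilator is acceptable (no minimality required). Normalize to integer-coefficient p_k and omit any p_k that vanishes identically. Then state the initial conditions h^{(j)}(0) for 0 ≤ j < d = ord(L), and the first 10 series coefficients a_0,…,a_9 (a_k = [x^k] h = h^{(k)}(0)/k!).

L = (4 + 40·x)·Dx + (1 + 4·x + 20·x^2)·Dx^2  (order 2).
h: a_k = 0, 4, -8, -16/3, 96, -1216/5, -1408/3, 35584/7, -10752, -367616/9, …
ICs: h(0) = 0, h′(0) = 4.

f: a_k = 0, 4, 0, -64/3, 0, 1024/5, 0, -16384/7, 0, 262144/9, …
h₀=f(r): pull back L_f along r ⇒ L₀.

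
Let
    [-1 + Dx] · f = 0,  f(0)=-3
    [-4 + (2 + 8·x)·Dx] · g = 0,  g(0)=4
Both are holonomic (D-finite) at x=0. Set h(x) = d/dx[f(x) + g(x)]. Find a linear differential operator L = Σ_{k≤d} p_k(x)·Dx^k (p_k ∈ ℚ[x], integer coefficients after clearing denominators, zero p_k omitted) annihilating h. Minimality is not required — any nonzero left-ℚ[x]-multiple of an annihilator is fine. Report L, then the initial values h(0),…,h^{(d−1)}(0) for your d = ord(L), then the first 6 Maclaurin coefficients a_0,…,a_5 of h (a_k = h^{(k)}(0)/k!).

L = (-14 - 8·x) + (11 - 8·x - 16·x^2)·Dx + (3 + 16·x + 16·x^2)·Dx^2  (order 2).
h: a_k = 5, -19, 93/2, -321/2, 4479/8, -80641/40, …
ICs: h(0) = 5, h′(0) = -19.

f: a_k = -3, -3, -3/2, -1/2, -1/8, -1/40, …
g: a_k = 4, 8, -8, 16, -40, 112, …
Sum ⇒ L₀ = lclm(L_f,L_g) in ℚ(x)⟨Dx⟩.
Derive L from L₀ (diff closure).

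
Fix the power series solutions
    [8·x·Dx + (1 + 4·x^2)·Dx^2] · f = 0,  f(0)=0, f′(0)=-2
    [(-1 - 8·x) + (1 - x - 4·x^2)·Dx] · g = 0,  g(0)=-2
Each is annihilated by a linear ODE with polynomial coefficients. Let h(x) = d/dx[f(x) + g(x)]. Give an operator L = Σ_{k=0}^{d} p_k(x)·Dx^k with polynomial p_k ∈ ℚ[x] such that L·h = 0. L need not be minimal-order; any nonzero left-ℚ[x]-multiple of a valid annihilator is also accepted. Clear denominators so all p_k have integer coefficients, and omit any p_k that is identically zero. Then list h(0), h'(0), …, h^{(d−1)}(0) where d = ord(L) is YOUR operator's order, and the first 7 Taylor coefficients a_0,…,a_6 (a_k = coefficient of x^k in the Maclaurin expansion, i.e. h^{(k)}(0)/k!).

f: a_k = 0, -2, 0, 8/3, 0, -32/5, 0, …
g: a_k = -2, -2, -10, -18, -58, -130, -362, …
f+g: L₀ = lclm(L_f,L_g), ord ≤ 2+1.
Derive L from L₀ (diff closure).
L = (40 - 160·x - 2272·x^2 - 4608·x^3 - 16896·x^4 - 6144·x^6) + (-31 - 264·x - 364·x^2 - 2208·x^3 - 4160·x^4 - 12800·x^5 - 768·x^6 - 6144·x^7)·Dx + (5 + 11·x + 80·x^2 - 116·x^3 - 80·x^4 - 704·x^5 - 1536·x^6 - 256·x^7 - 1024·x^8)·Dx^2  (order 2).
h: a_k = -4, -20, -46, -232, -682, -2172, -6046, …
ICs: h(0) = -4, h′(0) = -20.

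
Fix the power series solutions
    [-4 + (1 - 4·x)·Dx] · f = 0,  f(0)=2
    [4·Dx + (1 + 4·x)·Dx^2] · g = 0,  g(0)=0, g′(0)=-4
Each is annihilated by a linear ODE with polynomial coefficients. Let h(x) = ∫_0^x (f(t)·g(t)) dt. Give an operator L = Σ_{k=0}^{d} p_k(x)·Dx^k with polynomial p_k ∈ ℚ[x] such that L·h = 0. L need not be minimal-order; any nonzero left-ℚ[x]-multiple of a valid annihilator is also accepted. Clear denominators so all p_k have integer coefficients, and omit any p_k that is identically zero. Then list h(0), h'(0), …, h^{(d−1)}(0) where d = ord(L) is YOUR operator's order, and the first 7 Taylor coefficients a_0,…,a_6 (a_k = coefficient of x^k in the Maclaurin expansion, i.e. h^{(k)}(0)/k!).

f: a_k = 2, 8, 32, 128, 512, 2048, 8192, …
g: a_k = 0, -4, 8, -64/3, 64, -1024/5, 2048/3, …
f·g: L₀ = L_f ⊗_s L_g, ord ≤ 1·2.
h=∫h₀ ⇒ L = L₀·Dx.
L = 16·Dx + (4 + 48·x)·Dx^2 + (-1 + 16·x^2)·Dx^3  (order 3).
h: a_k = 0, 0, -4, -16/3, -80/3, -896/15, -12032/45, …
ICs: h(0) = 0, h′(0) = 0, h′′(0) = -8.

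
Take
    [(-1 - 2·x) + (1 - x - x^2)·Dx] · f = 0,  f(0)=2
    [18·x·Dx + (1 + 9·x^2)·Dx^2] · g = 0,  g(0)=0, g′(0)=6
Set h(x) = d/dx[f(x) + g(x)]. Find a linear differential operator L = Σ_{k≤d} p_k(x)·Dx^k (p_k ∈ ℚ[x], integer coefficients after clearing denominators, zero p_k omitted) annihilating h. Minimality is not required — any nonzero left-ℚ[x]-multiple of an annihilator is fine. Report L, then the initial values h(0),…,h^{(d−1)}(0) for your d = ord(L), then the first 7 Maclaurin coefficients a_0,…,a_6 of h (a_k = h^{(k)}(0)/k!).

f: a_k = 2, 2, 4, 6, 10, 16, 26, …
g: a_k = 0, 6, 0, -18, 0, 486/5, 0, …
Weyl lclm of L_f,L_g ⇒ L₀ (ord ≤ 3).
h₀' ⇒ L via d/dx closure of L₀.
L = (-36 + 144·x + 1440·x^2 + 2376·x^3 + 3186·x^4 + 486·x^6) + (18 + 24·x - 108·x^2 + 444·x^3 + 2313·x^4 + 2178·x^5 + 243·x^6 + 486·x^7)·Dx + (-2 - 10·x - 34·x^2 - 48·x^3 - 123·x^4 + 387·x^5 + 198·x^6 + 81·x^7 + 81·x^8)·Dx^2  (order 2).
h: a_k = 8, 8, -36, 40, 566, 156, -4080, …
ICs: h(0) = 8, h′(0) = 8.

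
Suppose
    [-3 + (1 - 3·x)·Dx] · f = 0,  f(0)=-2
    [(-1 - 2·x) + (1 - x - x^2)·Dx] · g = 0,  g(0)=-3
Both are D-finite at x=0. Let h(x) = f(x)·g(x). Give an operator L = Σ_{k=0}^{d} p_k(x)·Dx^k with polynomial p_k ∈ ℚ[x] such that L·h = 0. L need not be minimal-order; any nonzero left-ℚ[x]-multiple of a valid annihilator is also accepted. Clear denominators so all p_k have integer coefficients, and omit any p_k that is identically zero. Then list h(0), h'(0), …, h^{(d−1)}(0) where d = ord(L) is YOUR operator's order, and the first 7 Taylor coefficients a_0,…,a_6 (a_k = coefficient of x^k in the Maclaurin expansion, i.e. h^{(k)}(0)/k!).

L = (-4 + 4·x + 9·x^2) + (1 - 4·x + 2·x^2 + 3·x^3)·Dx  (order 1).
h: a_k = 6, 24, 84, 270, 840, 2568, 7782, …
ICs: h(0) = 6.

f: a_k = -2, -6, -18, -54, -162, -486, -1458, …
g: a_k = -3, -3, -6, -9, -15, -24, -39, …
h₀=f·g: eliminate ⇒ L₀, order ≤ 1·1.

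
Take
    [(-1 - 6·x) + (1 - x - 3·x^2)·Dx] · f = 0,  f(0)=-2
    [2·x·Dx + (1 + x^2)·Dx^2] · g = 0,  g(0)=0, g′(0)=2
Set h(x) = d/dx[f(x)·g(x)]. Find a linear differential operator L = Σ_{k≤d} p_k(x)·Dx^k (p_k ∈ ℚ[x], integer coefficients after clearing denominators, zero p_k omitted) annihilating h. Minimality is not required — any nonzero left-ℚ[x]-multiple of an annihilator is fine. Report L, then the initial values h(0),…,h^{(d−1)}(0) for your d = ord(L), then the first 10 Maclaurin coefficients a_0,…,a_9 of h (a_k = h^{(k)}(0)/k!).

L = (46 + 186·x^2 + 72·x^3 + 324·x^4) + (10 + 62·x + 42·x^2 + 186·x^3 + 72·x^4 + 216·x^5)·Dx + (-3 + 2·x - 2·x^2 + 14·x^3 + 28·x^4 + 12·x^5 + 27·x^6)·Dx^2  (order 2).
h: a_k = -4, -8, -44, -320/3, -1072/3, -4544/5, -38356/15, -688544/105, -603548/35, -393760/9, …
ICs: h(0) = -4, h′(0) = -8.

f: a_k = -2, -2, -8, -14, -38, -80, -194, -434, -1016, -2318, …
g: a_k = 0, 2, 0, -2/3, 0, 2/5, 0, -2/7, 0, 2/9, …
Sym-product of L_f,L_g gives L₀ (≤ ord 2).
h₀' ⇒ L via d/dx closure of L₀.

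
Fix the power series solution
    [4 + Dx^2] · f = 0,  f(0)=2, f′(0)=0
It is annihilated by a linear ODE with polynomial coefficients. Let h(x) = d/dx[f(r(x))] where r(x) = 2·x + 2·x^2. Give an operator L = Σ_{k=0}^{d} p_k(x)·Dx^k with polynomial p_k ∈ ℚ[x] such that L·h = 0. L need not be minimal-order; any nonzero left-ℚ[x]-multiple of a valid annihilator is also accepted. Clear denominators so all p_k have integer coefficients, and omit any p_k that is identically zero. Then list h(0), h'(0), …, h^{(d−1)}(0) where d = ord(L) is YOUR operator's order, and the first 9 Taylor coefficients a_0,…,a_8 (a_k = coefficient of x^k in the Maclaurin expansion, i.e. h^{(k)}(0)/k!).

L = (28 + 128·x + 384·x^2 + 512·x^3 + 256·x^4) + (-6 - 12·x)·Dx + (1 + 4·x + 4·x^2)·Dx^2  (order 2).
h: a_k = 0, -32, -96, 64/3, 1280/3, 10496/15, 1792/15, -368128/315, -63488/35, …
ICs: h(0) = 0, h′(0) = -32.

f: a_k = 2, 0, -4, 0, 4/3, 0, -8/45, 0, 4/315, …
Substitute x→r, Dx→(1/r')Dx; clear ⇒ L₀.
Derive L from L₀ (diff closure).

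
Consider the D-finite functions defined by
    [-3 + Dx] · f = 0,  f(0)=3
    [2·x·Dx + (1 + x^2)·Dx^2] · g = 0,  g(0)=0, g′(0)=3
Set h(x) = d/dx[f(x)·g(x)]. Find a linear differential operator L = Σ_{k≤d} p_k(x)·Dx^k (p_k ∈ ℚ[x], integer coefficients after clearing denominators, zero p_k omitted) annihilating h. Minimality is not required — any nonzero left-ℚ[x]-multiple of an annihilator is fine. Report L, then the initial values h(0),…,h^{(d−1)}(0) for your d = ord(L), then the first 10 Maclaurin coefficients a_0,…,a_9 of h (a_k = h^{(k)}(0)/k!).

f: a_k = 3, 9, 27/2, 27/2, 81/8, 243/40, 243/80, 729/560, 2187/4480, 729/4480, …
g: a_k = 0, 3, 0, -1, 0, 3/5, 0, -3/7, 0, 1/3, …
L₀ := L_f ⊗_s L_g (sym. prod.), ord ≤ 2.
h₀' ⇒ L via d/dx closure of L₀.
L = (21 - 36·x + 72·x^2 - 36·x^3 + 27·x^4) + (-16 + 18·x - 42·x^2 + 18·x^3 - 18·x^4)·Dx + (3 - 2·x + 6·x^2 - 2·x^3 + 3·x^4)·Dx^2  (order 2).
h: a_k = 9, 54, 225/2, 126, 747/8, 243/4, 3249/80, 1161/70, -11439/4480, 1023/2240, …
ICs: h(0) = 9, h′(0) = 54.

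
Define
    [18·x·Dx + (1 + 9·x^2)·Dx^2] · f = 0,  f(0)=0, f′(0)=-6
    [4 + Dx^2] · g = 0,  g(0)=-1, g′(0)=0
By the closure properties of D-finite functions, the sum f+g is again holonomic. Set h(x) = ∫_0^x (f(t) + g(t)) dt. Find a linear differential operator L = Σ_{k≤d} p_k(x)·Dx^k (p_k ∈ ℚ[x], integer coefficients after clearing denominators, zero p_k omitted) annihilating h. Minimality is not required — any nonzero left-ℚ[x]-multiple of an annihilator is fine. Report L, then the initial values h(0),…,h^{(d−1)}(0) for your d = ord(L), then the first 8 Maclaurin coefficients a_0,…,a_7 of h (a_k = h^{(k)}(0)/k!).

L = (-3744·x + 37584·x^3 + 11664·x^5)·Dx^2 + (-28 + 864·x^2 + 10692·x^4 + 5832·x^6)·Dx^3 + (-936·x + 9396·x^3 + 2916·x^5)·Dx^4 + (-7 + 216·x^2 + 2673·x^4 + 1458·x^6)·Dx^5  (order 5).
h: a_k = 0, -1, -3, 2/3, 9/2, -2/15, -81/5, 4/315, …
ICs: h(0) = 0, h′(0) = -1, h′′(0) = -6, h′′′(0) = 4, h′′′′(0) = 108.

f: a_k = 0, -6, 0, 18, 0, -486/5, 0, 4374/7, …
g: a_k = -1, 0, 2, 0, -2/3, 0, 4/45, 0, …
Weyl lclm of L_f,L_g ⇒ L₀ (ord ≤ 4).
h=∫h₀ ⇒ L = L₀·Dx.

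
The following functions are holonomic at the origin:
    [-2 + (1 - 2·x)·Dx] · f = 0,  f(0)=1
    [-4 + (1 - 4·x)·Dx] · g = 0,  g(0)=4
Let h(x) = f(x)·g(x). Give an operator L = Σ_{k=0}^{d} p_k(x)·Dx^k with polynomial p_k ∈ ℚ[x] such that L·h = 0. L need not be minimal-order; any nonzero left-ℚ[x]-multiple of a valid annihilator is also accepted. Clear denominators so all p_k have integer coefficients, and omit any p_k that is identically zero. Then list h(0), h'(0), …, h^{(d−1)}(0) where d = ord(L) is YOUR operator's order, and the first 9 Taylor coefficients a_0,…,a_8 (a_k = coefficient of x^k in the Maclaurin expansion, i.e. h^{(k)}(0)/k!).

L = (-6 + 16·x) + (1 - 6·x + 8·x^2)·Dx  (order 1).
h: a_k = 4, 24, 112, 480, 1984, 8064, 32512, 130560, 523264, …
ICs: h(0) = 4.

f: a_k = 1, 2, 4, 8, 16, 32, 64, 128, 256, …
g: a_k = 4, 16, 64, 256, 1024, 4096, 16384, 65536, 262144, …
h₀=f·g: eliminate ⇒ L₀, order ≤ 1·1.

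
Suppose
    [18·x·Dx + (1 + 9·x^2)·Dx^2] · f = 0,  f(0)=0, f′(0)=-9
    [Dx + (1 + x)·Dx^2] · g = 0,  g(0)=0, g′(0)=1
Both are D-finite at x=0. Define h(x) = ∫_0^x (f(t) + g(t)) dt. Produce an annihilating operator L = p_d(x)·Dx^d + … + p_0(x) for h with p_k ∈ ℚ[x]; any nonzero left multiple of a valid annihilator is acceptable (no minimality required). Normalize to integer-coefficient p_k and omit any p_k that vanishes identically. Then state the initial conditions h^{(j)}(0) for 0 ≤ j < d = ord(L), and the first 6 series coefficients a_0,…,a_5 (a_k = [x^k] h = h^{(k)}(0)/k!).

f: a_k = 0, -9, 0, 27, 0, -729/5, …
g: a_k = 0, 1, -1/2, 1/3, -1/4, 1/5, …
h₀=f+g: left-lcm gives L₀, ord ≤ 4.
h=∫₀ˣh₀: take L = L₀·Dx.
L = (-18 - 54·x + 486·x^2 + 162·x^3)·Dx^2 + (-20 - 36·x + 432·x^2 + 972·x^3 + 324·x^4)·Dx^3 + (-1 + 17·x + 18·x^2 + 162·x^3 + 243·x^4 + 81·x^5)·Dx^4  (order 4).
h: a_k = 0, 0, -4, -1/6, 41/6, -1/20, …
ICs: h(0) = 0, h′(0) = 0, h′′(0) = -8, h′′′(0) = -1.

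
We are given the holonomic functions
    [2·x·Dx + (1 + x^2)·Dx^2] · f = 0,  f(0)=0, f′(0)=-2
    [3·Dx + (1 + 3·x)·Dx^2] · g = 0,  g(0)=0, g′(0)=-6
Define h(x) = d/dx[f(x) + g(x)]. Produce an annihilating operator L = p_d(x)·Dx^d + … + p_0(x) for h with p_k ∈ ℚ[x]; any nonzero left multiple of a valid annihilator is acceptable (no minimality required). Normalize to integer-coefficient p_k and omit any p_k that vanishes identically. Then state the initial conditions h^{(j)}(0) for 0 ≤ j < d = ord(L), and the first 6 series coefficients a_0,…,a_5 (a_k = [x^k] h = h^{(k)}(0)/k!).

L = (-6 - 54·x + 18·x^2 + 18·x^3) + (-20 - 12·x - 48·x^2 + 36·x^3 + 36·x^4)·Dx + (-3 - 7·x + 6·x^2 + 2·x^3 + 9·x^4 + 9·x^5)·Dx^2  (order 2).
h: a_k = -8, 18, -52, 162, -488, 1458, …
ICs: h(0) = -8, h′(0) = 18.

f: a_k = 0, -2, 0, 2/3, 0, -2/5, …
g: a_k = 0, -6, 9, -18, 81/2, -486/5, …
L₀ := lclm(L_f,L_g); ord L₀ ≤ 2+2.
h=h₀': d/dx-closure on L₀ ⇒ L.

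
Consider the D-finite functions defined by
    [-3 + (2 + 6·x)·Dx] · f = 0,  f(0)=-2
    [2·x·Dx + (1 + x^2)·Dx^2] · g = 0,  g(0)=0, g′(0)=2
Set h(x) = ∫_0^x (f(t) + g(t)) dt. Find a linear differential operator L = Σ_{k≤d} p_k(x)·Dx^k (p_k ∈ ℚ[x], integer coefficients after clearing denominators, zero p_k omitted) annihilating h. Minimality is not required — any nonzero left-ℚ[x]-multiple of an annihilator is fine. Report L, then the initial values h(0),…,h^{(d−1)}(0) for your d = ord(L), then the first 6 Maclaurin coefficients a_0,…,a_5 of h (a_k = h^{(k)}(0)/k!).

f: a_k = -2, -3, 9/4, -27/8, 405/64, -1701/128, …
g: a_k = 0, 2, 0, -2/3, 0, 2/5, …
L₀ := lclm(L_f,L_g); ord L₀ ≤ 1+2.
h=∫₀ˣh₀: take L = L₀·Dx.
L = (-12 - 90·x + 36·x^2 + 54·x^3)·Dx^2 + (-35 - 48·x - 102·x^2 + 144·x^3 + 189·x^4)·Dx^3 + (-6 - 10·x + 36·x^2 + 44·x^3 + 42·x^4 + 54·x^5)·Dx^4  (order 4).
h: a_k = 0, -2, -1/2, 3/4, -97/96, 81/64, …
ICs: h(0) = 0, h′(0) = -2, h′′(0) = -1, h′′′(0) = 9/2.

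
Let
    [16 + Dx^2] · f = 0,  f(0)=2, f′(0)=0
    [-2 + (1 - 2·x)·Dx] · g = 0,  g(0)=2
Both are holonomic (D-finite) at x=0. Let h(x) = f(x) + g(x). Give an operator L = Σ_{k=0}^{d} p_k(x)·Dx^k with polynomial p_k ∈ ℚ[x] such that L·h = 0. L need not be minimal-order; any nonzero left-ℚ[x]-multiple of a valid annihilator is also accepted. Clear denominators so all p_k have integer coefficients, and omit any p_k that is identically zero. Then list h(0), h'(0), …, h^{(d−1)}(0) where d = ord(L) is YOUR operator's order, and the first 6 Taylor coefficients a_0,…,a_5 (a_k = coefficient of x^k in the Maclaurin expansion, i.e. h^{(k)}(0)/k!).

f: a_k = 2, 0, -16, 0, 64/3, 0, …
g: a_k = 2, 4, 8, 16, 32, 64, …
Weyl lclm of L_f,L_g ⇒ L₀ (ord ≤ 3).
L = (-160 + 256·x - 256·x^2) + (48 - 224·x + 384·x^2 - 256·x^3)·Dx + (-10 + 16·x - 16·x^2)·Dx^2 + (3 - 14·x + 24·x^2 - 16·x^3)·Dx^3  (order 3).
h: a_k = 4, 4, -8, 16, 160/3, 64, …
ICs: h(0) = 4, h′(0) = 4, h′′(0) = -16.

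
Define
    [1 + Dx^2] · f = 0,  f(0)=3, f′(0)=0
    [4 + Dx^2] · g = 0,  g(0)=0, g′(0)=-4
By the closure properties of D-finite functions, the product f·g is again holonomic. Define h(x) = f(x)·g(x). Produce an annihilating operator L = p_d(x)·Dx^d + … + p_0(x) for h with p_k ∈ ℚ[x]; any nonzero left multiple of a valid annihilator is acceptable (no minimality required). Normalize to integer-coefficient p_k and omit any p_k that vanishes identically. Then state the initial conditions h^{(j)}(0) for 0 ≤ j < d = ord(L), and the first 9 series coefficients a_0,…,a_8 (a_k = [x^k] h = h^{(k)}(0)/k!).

f: a_k = 3, 0, -3/2, 0, 1/8, 0, -1/240, 0, 1/13440, …
g: a_k = 0, -4, 0, 8/3, 0, -8/15, 0, 16/315, 0, …
h₀=f·g: eliminate ⇒ L₀, order ≤ 2·2.
L = 9 + 10·Dx^2 + Dx^4  (order 4).
h: a_k = 0, -12, 0, 14, 0, -61/10, 0, 547/420, 0, …
ICs: h(0) = 0, h′(0) = -12, h′′(0) = 0, h′′′(0) = 84.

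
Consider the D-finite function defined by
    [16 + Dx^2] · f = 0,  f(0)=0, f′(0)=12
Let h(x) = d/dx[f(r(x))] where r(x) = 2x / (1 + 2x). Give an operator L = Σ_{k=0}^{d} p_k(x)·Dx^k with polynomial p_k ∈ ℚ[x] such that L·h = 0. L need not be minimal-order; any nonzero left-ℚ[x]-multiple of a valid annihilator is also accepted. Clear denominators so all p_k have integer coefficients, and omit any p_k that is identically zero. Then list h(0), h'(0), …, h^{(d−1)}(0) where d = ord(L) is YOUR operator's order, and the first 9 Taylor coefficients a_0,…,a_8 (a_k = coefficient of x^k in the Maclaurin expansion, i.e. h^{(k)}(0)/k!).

L = (88 + 96·x + 96·x^2) + (12 + 72·x + 144·x^2 + 96·x^3)·Dx + (1 + 8·x + 24·x^2 + 32·x^3 + 16·x^4)·Dx^2  (order 2).
h: a_k = 24, -96, -480, 5376, -24704, 69120, -1260032/15, -5152768/15, 61650944/21, …
ICs: h(0) = 24, h′(0) = -96.

f: a_k = 0, 12, 0, -32, 0, 128/5, 0, -1024/105, 0, …
L₀ from L_f via x↦r, Dx↦r'^{-1}Dx.
h₀' ⇒ L via d/dx closure of L₀.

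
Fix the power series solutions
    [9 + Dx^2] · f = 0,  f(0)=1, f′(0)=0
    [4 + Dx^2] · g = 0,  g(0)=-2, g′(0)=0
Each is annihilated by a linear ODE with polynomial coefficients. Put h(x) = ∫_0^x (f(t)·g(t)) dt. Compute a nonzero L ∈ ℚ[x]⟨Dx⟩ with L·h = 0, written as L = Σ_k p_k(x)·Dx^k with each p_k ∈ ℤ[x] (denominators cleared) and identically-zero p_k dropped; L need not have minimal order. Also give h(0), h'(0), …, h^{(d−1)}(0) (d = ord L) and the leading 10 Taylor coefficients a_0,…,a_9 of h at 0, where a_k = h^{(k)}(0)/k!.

L = 25·Dx + 26·Dx^3 + Dx^5  (order 5).
h: a_k = 0, -2, 0, 13/3, 0, -313/60, 0, 7813/2520, 0, -195313/181440, …
ICs: h(0) = 0, h′(0) = -2, h′′(0) = 0, h′′′(0) = 26, h′′′′(0) = 0.

f: a_k = 1, 0, -9/2, 0, 27/8, 0, -81/80, 0, 729/4480, 0, …
g: a_k = -2, 0, 4, 0, -4/3, 0, 8/45, 0, -4/315, 0, …
Sym-product of L_f,L_g gives L₀ (≤ ord 4).
∫: right-multiply L₀ by Dx.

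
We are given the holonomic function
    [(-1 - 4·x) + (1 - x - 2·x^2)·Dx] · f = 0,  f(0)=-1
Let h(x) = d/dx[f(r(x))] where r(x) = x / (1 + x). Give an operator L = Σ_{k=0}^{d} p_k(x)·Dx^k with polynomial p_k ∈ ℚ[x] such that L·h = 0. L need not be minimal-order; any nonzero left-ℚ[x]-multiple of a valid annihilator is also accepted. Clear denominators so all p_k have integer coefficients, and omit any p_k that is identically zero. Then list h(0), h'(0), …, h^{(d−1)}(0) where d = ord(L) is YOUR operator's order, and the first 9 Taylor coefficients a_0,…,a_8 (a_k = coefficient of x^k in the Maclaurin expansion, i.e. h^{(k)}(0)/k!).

L = (4 + 12·x + 36·x^2 + 20·x^3) + (-1 - 7·x - 9·x^2 + 7·x^3 + 10·x^4)·Dx  (order 1).
h: a_k = -1, -4, 0, -16, 20, -72, 140, -352, 756, …
ICs: h(0) = -1.

f: a_k = -1, -1, -3, -5, -11, -21, -43, -85, -171, …
h₀=f(r): pull back L_f along r ⇒ L₀.
h=h₀': d/dx-closure on L₀ ⇒ L.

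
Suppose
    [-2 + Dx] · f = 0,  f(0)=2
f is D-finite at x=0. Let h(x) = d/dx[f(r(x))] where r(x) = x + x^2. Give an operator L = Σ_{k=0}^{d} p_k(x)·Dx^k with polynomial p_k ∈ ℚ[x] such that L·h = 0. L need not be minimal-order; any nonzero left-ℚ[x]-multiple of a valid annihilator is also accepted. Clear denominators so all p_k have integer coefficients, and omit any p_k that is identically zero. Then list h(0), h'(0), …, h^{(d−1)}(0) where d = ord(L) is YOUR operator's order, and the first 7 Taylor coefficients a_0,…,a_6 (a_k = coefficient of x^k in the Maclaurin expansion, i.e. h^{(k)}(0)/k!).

f: a_k = 2, 4, 4, 8/3, 4/3, 8/15, 8/45, …
h₀=f(r): pull back L_f along r ⇒ L₀.
h=h₀': d/dx-closure on L₀ ⇒ L.
L = (4 + 8·x + 8·x^2) + (-1 - 2·x)·Dx  (order 1).
h: a_k = 4, 16, 32, 160/3, 208/3, 1216/15, 3712/45, …
ICs: h(0) = 4.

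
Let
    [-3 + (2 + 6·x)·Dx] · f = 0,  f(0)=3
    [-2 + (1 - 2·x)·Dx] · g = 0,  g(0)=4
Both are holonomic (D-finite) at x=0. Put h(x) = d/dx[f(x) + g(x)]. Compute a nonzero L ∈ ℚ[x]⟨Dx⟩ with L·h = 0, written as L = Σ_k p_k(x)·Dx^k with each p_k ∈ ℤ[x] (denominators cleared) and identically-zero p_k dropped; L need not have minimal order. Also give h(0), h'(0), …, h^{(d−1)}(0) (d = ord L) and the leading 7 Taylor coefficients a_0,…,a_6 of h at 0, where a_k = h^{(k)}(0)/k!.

f: a_k = 3, 9/2, -27/8, 81/16, -1215/128, 5103/256, -45927/1024, …
g: a_k = 4, 8, 16, 32, 64, 128, 256, …
Weyl lclm of L_f,L_g ⇒ L₀ (ord ≤ 2).
Derive L from L₀ (diff closure).
L = (-252 - 216·x) + (-69 - 684·x - 756·x^2)·Dx + (22 + 58·x - 96·x^2 - 216·x^3)·Dx^2  (order 2).
h: a_k = 25/2, 101/4, 1779/16, 6977/32, 189355/256, 648651/512, 8855623/2048, …
ICs: h(0) = 25/2, h′(0) = 101/4.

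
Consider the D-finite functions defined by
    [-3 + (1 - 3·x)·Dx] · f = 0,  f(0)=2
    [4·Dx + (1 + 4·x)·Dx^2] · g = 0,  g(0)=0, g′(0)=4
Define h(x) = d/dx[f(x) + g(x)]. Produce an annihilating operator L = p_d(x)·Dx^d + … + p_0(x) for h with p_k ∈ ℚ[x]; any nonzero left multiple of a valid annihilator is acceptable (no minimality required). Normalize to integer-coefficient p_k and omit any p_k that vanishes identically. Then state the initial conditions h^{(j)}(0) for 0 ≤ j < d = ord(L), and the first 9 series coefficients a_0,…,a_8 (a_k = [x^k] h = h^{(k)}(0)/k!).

L = (204 + 144·x) + (11 + 312·x + 288·x^2)·Dx + (-5 - 11·x + 54·x^2 + 72·x^3)·Dx^2  (order 2).
h: a_k = 10, 20, 226, 392, 3454, 4652, 47002, 39440, 616438, …
ICs: h(0) = 10, h′(0) = 20.

f: a_k = 2, 6, 18, 54, 162, 486, 1458, 4374, 13122, …
g: a_k = 0, 4, -8, 64/3, -64, 1024/5, -2048/3, 16384/7, -8192, …
f+g: L₀ = lclm(L_f,L_g), ord ≤ 1+2.
Derive L from L₀ (diff closure).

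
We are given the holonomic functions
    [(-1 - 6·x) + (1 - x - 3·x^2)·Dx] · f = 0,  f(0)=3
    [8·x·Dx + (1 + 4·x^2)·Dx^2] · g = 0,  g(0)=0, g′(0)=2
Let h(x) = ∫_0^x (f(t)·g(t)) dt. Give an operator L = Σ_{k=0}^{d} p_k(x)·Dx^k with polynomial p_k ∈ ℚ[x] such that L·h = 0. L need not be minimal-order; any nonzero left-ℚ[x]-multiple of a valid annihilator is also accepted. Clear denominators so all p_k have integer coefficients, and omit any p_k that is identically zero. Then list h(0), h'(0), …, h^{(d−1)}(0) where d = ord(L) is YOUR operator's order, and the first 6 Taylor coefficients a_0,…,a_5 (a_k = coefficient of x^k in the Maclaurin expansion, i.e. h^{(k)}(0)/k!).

f: a_k = 3, 3, 12, 21, 57, 120, …
g: a_k = 0, 2, 0, -8/3, 0, 32/5, …
h₀=f·g: eliminate ⇒ L₀, order ≤ 1·2.
∫: right-multiply L₀ by Dx.
L = (6 + 8·x + 72·x^2)·Dx + (2 + 4·x + 16·x^2 + 72·x^3)·Dx^2 + (-1 + x - x^2 + 4·x^3 + 12·x^4)·Dx^3  (order 3).
h: a_k = 0, 0, 3, 2, 4, 34/5, …
ICs: h(0) = 0, h′(0) = 0, h′′(0) = 6.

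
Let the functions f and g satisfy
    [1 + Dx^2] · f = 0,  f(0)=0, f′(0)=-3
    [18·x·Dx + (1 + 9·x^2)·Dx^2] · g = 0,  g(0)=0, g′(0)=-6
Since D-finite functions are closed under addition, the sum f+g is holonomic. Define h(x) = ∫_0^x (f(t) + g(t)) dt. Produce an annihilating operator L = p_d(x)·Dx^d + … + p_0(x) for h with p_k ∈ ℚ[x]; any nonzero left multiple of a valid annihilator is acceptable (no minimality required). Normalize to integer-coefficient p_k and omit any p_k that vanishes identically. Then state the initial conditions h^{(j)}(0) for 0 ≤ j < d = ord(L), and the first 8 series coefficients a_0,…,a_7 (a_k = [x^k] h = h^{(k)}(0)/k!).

f: a_k = 0, -3, 0, 1/2, 0, -1/40, 0, 1/1680, …
g: a_k = 0, -6, 0, 18, 0, -486/5, 0, 4374/7, …
h₀=f+g: left-lcm gives L₀, ord ≤ 4.
∫: right-multiply L₀ by Dx.
L = (-1926·x + 17820·x^3 + 1458·x^5)·Dx^2 + (-17 + 351·x^2 + 4617·x^4 + 729·x^6)·Dx^3 + (-1926·x + 17820·x^3 + 1458·x^5)·Dx^4 + (-17 + 351·x^2 + 4617·x^4 + 729·x^6)·Dx^5  (order 5).
h: a_k = 0, 0, -9/2, 0, 37/8, 0, -3889/240, 0, …
ICs: h(0) = 0, h′(0) = 0, h′′(0) = -9, h′′′(0) = 0, h′′′′(0) = 111.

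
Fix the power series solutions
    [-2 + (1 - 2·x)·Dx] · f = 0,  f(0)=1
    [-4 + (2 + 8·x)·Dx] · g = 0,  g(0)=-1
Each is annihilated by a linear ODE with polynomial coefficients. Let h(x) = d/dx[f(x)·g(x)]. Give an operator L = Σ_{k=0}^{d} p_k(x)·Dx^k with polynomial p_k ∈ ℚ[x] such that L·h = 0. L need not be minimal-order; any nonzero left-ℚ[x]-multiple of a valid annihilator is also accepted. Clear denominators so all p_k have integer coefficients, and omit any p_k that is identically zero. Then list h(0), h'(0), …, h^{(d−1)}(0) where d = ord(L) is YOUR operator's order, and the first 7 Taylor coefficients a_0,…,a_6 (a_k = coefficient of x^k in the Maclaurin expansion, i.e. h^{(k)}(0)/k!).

f: a_k = 1, 2, 4, 8, 16, 32, 64, …
g: a_k = -1, -2, 2, -4, 10, -28, 84, …
f·g: L₀ = L_f ⊗_s L_g, ord ≤ 1·1.
h₀' ⇒ L via d/dx closure of L₀.
L = (3 + 24·x + 12·x^2) + (-1 - 3·x + 6·x^2 + 8·x^3)·Dx  (order 1).
h: a_k = -4, -12, -48, -88, -360, -360, -2688, …
ICs: h(0) = -4.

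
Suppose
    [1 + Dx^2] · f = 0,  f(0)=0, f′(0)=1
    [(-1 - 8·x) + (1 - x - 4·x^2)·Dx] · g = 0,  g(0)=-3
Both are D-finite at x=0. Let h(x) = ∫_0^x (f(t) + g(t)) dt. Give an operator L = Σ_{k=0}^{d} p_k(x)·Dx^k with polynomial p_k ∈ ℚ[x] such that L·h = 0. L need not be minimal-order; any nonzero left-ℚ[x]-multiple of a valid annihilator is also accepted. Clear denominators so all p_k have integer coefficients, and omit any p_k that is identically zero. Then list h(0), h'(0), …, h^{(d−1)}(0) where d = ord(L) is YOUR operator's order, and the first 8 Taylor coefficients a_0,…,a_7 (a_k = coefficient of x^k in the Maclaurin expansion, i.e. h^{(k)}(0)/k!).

L = (-55 - 486·x - 553·x^2 - 1488·x^3 - 80·x^4 - 128·x^5)·Dx + (11 + 11·x + 23·x^2 - 169·x^3 - 348·x^4 - 48·x^5 - 64·x^6)·Dx^2 + (-55 - 486·x - 553·x^2 - 1488·x^3 - 80·x^4 - 128·x^5)·Dx^3 + (11 + 11·x + 23·x^2 - 169·x^3 - 348·x^4 - 48·x^5 - 64·x^6)·Dx^4  (order 4).
h: a_k = 0, -3, -1, -5, -163/24, -87/5, -23399/720, -543/7, …
ICs: h(0) = 0, h′(0) = -3, h′′(0) = -2, h′′′(0) = -30.

f: a_k = 0, 1, 0, -1/6, 0, 1/120, 0, -1/5040, …
g: a_k = -3, -3, -15, -27, -87, -195, -543, -1323, …
Sum ⇒ L₀ = lclm(L_f,L_g) in ℚ(x)⟨Dx⟩.
∫: right-multiply L₀ by Dx.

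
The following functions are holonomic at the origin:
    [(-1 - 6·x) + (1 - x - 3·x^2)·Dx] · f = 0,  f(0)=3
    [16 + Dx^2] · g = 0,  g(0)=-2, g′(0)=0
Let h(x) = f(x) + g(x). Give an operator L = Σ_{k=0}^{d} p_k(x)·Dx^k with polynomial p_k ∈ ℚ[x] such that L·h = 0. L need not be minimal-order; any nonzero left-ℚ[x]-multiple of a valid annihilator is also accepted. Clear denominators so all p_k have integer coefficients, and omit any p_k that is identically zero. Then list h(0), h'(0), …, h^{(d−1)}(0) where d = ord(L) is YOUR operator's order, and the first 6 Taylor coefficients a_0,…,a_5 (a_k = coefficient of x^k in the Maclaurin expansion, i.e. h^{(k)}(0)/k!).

f: a_k = 3, 3, 12, 21, 57, 120, …
g: a_k = -2, 0, 16, 0, -64/3, 0, …
h₀=f+g: left-lcm gives L₀, ord ≤ 3.
L = (464 + 2816·x + 416·x^2 + 2112·x^3 + 5760·x^4 + 6912·x^5) + (-192 + 304·x + 672·x^2 - 1312·x^3 - 1008·x^4 + 3456·x^5 + 3456·x^6)·Dx + (29 + 176·x + 26·x^2 + 132·x^3 + 360·x^4 + 432·x^5)·Dx^2 + (-12 + 19·x + 42·x^2 - 82·x^3 - 63·x^4 + 216·x^5 + 216·x^6)·Dx^3  (order 3).
h: a_k = 1, 3, 28, 21, 107/3, 120, …
ICs: h(0) = 1, h′(0) = 3, h′′(0) = 56.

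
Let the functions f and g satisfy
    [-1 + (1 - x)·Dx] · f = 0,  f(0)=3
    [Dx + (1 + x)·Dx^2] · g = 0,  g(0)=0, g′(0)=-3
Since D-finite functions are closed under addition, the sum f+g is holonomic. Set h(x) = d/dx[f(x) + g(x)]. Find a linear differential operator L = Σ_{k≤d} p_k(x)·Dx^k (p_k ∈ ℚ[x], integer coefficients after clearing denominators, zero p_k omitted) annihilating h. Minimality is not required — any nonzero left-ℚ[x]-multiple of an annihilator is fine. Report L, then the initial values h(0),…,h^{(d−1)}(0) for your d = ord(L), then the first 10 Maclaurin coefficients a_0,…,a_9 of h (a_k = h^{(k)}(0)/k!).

L = (10 + 2·x) + (4 + 16·x + 4·x^2)·Dx + (-3 - x + 3·x^2 + x^3)·Dx^2  (order 2).
h: a_k = 0, 9, 6, 15, 12, 21, 18, 27, 24, 33, …
ICs: h(0) = 0, h′(0) = 9.

f: a_k = 3, 3, 3, 3, 3, 3, 3, 3, 3, 3, …
g: a_k = 0, -3, 3/2, -1, 3/4, -3/5, 1/2, -3/7, 3/8, -1/3, …
L₀ := lclm(L_f,L_g); ord L₀ ≤ 1+2.
h₀' ⇒ L via d/dx closure of L₀.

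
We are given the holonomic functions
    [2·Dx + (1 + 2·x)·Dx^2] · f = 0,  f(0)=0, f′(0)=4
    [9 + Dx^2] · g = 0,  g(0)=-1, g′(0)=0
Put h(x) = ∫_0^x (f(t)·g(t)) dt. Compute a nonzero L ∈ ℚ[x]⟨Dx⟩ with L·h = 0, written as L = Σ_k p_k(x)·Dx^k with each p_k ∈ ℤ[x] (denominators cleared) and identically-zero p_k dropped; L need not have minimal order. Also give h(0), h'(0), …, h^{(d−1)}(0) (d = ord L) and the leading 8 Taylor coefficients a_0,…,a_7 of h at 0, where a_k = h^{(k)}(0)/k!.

L = (63 + 1053·x + 3969·x^2 + 5832·x^3 + 2916·x^4)·Dx + (63 + 450·x + 972·x^2 + 648·x^3)·Dx^2 + (25 + 270·x + 918·x^2 + 1296·x^3 + 648·x^4)·Dx^3 + (7 + 50·x + 108·x^2 + 72·x^3)·Dx^4 + (2 + 17·x + 53·x^2 + 72·x^3 + 36·x^4)·Dx^5  (order 5).
h: a_k = 0, 0, -2, 4/3, 19/6, -2, -23/60, -1/6, …
ICs: h(0) = 0, h′(0) = 0, h′′(0) = -4, h′′′(0) = 8, h′′′′(0) = 76.

f: a_k = 0, 4, -4, 16/3, -8, 64/5, -64/3, 256/7, …
g: a_k = -1, 0, 9/2, 0, -27/8, 0, 81/80, 0, …
h₀=f·g: eliminate ⇒ L₀, order ≤ 2·2.
Integrate: L := L₀·Dx.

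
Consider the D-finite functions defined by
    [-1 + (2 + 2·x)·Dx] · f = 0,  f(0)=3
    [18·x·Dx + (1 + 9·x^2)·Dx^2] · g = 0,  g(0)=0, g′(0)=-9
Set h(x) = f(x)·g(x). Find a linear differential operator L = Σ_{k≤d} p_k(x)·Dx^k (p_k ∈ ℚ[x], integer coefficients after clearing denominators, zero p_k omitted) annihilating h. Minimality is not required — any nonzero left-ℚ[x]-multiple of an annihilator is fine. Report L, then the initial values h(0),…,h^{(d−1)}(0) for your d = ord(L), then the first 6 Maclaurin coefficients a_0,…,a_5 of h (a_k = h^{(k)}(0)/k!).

L = (3 - 36·x - 9·x^2) + (-4 + 68·x + 108·x^2 + 36·x^3)·Dx + (4 + 8·x + 40·x^2 + 72·x^3 + 36·x^4)·Dx^2  (order 2).
h: a_k = 0, -27, -27/2, 675/8, 621/16, -285741/640, …
ICs: h(0) = 0, h′(0) = -27.

f: a_k = 3, 3/2, -3/8, 3/16, -15/128, 21/256, …
g: a_k = 0, -9, 0, 27, 0, -729/5, …
f·g: L₀ = L_f ⊗_s L_g, ord ≤ 1·2.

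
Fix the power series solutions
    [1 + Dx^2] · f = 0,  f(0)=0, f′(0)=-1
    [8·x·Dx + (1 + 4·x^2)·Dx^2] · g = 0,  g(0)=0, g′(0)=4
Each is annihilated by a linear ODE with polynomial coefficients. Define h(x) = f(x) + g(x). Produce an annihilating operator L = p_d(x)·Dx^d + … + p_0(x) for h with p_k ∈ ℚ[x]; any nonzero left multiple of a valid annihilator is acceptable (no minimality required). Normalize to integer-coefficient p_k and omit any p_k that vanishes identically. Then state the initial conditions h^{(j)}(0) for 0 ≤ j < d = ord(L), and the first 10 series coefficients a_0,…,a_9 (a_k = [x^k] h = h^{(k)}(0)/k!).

f: a_k = 0, -1, 0, 1/6, 0, -1/120, 0, 1/5040, 0, -1/362880, …
g: a_k = 0, 4, 0, -16/3, 0, 64/5, 0, -256/7, 0, 1024/9, …
Weyl lclm of L_f,L_g ⇒ L₀ (ord ≤ 4).
L = (-376·x + 1600·x^3 + 128·x^5)·Dx + (-7 + 76·x^2 + 432·x^4 + 64·x^6)·Dx^2 + (-376·x + 1600·x^3 + 128·x^5)·Dx^3 + (-7 + 76·x^2 + 432·x^4 + 64·x^6)·Dx^4  (order 4).
h: a_k = 0, 3, 0, -31/6, 0, 307/24, 0, -184319/5040, 0, 41287679/362880, …
ICs: h(0) = 0, h′(0) = 3, h′′(0) = 0, h′′′(0) = -31.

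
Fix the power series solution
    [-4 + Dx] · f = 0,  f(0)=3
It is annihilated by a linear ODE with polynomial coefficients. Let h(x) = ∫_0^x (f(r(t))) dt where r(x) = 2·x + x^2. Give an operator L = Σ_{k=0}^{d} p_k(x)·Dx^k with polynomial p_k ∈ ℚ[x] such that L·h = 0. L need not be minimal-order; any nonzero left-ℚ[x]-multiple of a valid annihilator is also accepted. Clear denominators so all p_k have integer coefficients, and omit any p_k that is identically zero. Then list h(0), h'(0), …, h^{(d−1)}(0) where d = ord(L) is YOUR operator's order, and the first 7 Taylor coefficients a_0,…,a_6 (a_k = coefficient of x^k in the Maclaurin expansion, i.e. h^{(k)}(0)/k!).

L = (-8 - 8·x)·Dx + Dx^2  (order 2).
h: a_k = 0, 3, 12, 36, 88, 184, 1696/5, …
ICs: h(0) = 0, h′(0) = 3.

f: a_k = 3, 12, 24, 32, 32, 128/5, 256/15, …
Substitute x→r, Dx→(1/r')Dx; clear ⇒ L₀.
∫: right-multiply L₀ by Dx.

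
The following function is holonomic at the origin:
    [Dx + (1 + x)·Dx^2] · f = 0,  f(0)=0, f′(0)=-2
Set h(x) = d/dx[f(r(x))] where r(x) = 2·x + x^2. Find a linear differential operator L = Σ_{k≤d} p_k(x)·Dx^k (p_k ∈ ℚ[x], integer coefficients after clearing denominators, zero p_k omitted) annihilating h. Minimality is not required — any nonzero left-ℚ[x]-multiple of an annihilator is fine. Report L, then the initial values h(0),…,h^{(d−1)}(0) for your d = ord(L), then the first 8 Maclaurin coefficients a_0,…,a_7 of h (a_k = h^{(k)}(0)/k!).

L = 1 + (1 + x)·Dx  (order 1).
h: a_k = -4, 4, -4, 4, -4, 4, -4, 4, …
ICs: h(0) = -4.

f: a_k = 0, -2, 1, -2/3, 1/2, -2/5, 1/3, -2/7, …
h₀=f(r): pull back L_f along r ⇒ L₀.
Differentiate: ansatz ord ≤ ord L₀ ⇒ L.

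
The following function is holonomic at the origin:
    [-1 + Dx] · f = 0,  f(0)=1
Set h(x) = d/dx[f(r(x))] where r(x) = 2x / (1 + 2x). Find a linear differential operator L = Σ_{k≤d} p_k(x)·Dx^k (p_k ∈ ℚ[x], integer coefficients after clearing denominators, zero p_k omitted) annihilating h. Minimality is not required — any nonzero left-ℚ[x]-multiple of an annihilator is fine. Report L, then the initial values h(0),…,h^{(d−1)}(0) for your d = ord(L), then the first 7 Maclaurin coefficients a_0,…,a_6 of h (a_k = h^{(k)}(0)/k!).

L = (-2 - 8·x) + (-1 - 4·x - 4·x^2)·Dx  (order 1).
h: a_k = 2, -4, 4, 8/3, -76/3, 1208/15, -8728/45, …
ICs: h(0) = 2.

f: a_k = 1, 1, 1/2, 1/6, 1/24, 1/120, 1/720, …
f∘r: x↦r, Dx↦Dx/r' in L_f ⇒ L₀.
Derive L from L₀ (diff closure).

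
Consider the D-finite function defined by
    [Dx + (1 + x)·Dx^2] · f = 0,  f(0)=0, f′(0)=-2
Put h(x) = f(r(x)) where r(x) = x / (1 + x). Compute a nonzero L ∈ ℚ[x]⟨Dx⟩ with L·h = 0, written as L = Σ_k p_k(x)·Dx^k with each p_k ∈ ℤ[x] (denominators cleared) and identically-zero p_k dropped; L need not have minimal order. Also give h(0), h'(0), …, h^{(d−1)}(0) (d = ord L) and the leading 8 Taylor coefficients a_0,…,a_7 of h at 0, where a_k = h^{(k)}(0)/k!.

L = (3 + 4·x)·Dx + (1 + 3·x + 2·x^2)·Dx^2  (order 2).
h: a_k = 0, -2, 3, -14/3, 15/2, -62/5, 21, -254/7, …
ICs: h(0) = 0, h′(0) = -2.

f: a_k = 0, -2, 1, -2/3, 1/2, -2/5, 1/3, -2/7, …
h₀=f(r): pull back L_f along r ⇒ L₀.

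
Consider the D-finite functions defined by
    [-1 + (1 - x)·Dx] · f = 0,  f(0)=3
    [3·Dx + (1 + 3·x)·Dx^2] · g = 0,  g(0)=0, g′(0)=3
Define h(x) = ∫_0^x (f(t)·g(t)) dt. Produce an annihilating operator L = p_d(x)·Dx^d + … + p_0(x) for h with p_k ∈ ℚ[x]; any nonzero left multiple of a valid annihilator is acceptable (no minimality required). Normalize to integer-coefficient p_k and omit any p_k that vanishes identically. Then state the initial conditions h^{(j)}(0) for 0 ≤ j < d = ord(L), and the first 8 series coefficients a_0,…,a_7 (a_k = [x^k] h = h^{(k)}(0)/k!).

L = 3·Dx + (-1 + 9·x)·Dx^2 + (-1 - 2·x + 3·x^2)·Dx^3  (order 3).
h: a_k = 0, 0, 9/2, -3/2, 45/8, -153/20, 717/40, -5139/140, …
ICs: h(0) = 0, h′(0) = 0, h′′(0) = 9.

f: a_k = 3, 3, 3, 3, 3, 3, 3, 3, …
g: a_k = 0, 3, -9/2, 9, -81/4, 243/5, -243/2, 2187/7, …
Product ⇒ symmetric product L₀, ord ≤ 2.
h=∫h₀ ⇒ L = L₀·Dx.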